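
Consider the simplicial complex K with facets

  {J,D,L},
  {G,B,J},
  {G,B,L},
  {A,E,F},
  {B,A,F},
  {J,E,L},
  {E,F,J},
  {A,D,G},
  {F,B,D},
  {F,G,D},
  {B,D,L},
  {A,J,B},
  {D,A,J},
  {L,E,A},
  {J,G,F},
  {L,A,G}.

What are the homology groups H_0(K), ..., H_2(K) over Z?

We work with the vertex ordering A < B < D < E < F < G < J < L. The simplices of K, each written with vertices in increasing order, are:

  0-simplices (8): A, B, D, E, F, G, J, L
  1-simplices (24): AB, AD, AE, AF, AG, AJ, AL, BD, BF, BG, BJ, BL, DF, DG, DJ, DL, EF, EJ, EL, FG, FJ, GJ, GL, JL
  2-simplices (16): ABF, ABJ, ADG, ADJ, AEF, AEL, AGL, BDF, BDL, BGJ, BGL, DFG, DJL, EFJ, EJL, FGJ

giving chain groups C_0 ≅ Z^8, C_1 ≅ Z^24, C_2 ≅ Z^16.

∂_1: C_1 → C_0 is given by ∂[p,q] = [q] − [p].
The 8×24 boundary matrix has rank 7 and Smith normal form diag(1,1,1,1,1,1,1).

Boundary ∂_2: C_2 → C_1 acts by ∂[p,q,r] = [q,r] − [p,r] + [p,q]. For instance
  ∂EJL = JL − EL + EJ,
  ∂BDF = DF − BF + BD.
The 24×16 boundary matrix has rank 15 and Smith normal form diag(1,1,1,1,1,1,1,1,1,1,1,1,1,1,1).

Reading off H_k = ker ∂_k / im ∂_{k+1}:

  H_0: rank C_0 − rank ∂_1 = 8 − 7 = 1, and the invariant factors of ∂_1 are all 1, so H_0 ≅ Z.
  H_1: rank ker ∂_1 − rank ∂_2 = (24 − 7) − 15 = 2, and the invariant factors of ∂_2 are all 1, so H_1 ≅ Z^2.
  H_2: rank ker ∂_2 − rank ∂_3 = (16 − 15) − 0 = 1, and there is no ∂_3, so H_2 ≅ Z.

As a check, the Euler characteristic is 8 − 24 + 16 = 0, which agrees with 1 − 2 + 1 = 0.
(K is a triangulation of the torus T^2.)

H_0 ≅ Z,  H_1 ≅ Z^2,  H_2 ≅ Z.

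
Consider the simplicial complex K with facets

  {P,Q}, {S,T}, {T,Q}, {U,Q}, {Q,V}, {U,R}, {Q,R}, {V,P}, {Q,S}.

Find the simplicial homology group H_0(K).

Take the total order P < Q < R < S < T < U < V on the vertex set. Then K (dimension 1) consists of the simplices:

  0-simplices (7): P, Q, R, S, T, U, V
  1-simplices (9): PQ, PV, QR, QS, QT, QU, QV, RU, ST

Hence C_0 ≅ Z^7, C_1 ≅ Z^9.

∂_1: C_1 → C_0 is given by ∂[p,q] = [q] − [p]. For instance
  ∂PV = V − P.
The 7×9 boundary matrix has rank 6 and Smith normal form diag(1,1,1,1,1,1).

From H_k ≅ ker(∂_k) / im(∂_{k+1}) we obtain:

  H_0: rank C_0 − rank ∂_1 = 7 − 6 = 1, and the invariant factors of ∂_1 are all 1, so H_0 ≅ Z.

(K is a triangulation of a wedge of 3 circles.)

H_0 ≅ Z.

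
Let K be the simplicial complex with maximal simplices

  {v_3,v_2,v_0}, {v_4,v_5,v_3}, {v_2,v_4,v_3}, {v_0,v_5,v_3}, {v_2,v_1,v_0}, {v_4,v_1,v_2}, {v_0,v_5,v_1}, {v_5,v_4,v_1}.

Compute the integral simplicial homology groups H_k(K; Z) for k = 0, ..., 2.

Fix the vertex order v_0 < v_1 < v_2 < v_3 < v_4 < v_5 and write every simplex with vertices in increasing order. Then dim K = 2 and the simplices of K are:

  0-simplices (6): [v_0], [v_1], [v_2], [v_3], [v_4], [v_5]
  1-simplices (12): [v_0,v_1], [v_0,v_2], [v_0,v_3], [v_0,v_5], [v_1,v_2], [v_1,v_4], [v_1,v_5], [v_2,v_3], [v_2,v_4], [v_3,v_4], [v_3,v_5], [v_4,v_5]
  2-simplices (8): [v_0,v_1,v_2], [v_0,v_1,v_5], [v_0,v_2,v_3], [v_0,v_3,v_5], [v_1,v_2,v_4], [v_1,v_4,v_5], [v_2,v_3,v_4], [v_3,v_4,v_5]

giving chain groups C_0 ≅ Z^6, C_1 ≅ Z^12, C_2 ≅ Z^8.

∂_1: C_1 → C_0 maps an edge to its endpoints' difference, ∂[p,q] = q − p. For instance
  ∂[v_2,v_4] = [v_4] − [v_2].
The 6×12 boundary matrix has rank 5 and Smith normal form diag(1,1,1,1,1).

Boundary ∂_2: C_2 → C_1 maps a triangle to the signed sum of its edges. For instance
  ∂[v_1,v_2,v_4] = [v_2,v_4] − [v_1,v_4] + [v_1,v_2],
  ∂[v_0,v_2,v_3] = [v_2,v_3] − [v_0,v_3] + [v_0,v_2].
This gives a 12×8 integer matrix of rank 7; reducing to Smith normal form yields diagonal entries (1,1,1,1,1,1,1).

From H_k ≅ ker(∂_k) / im(∂_{k+1}) we obtain:

  H_0: rank C_0 − rank ∂_1 = 6 − 5 = 1, and the invariant factors of ∂_1 are all 1, so H_0 ≅ Z.
  H_1: rank ker ∂_1 − rank ∂_2 = (12 − 5) − 7 = 0, and the invariant factors of ∂_2 are all 1, so H_1 ≅ 0.
  H_2: rank ker ∂_2 − rank ∂_3 = (8 − 7) − 0 = 1, and there is no ∂_3, so H_2 ≅ Z.

H_0 ≅ Z,  H_1 = 0,  H_2 ≅ Z.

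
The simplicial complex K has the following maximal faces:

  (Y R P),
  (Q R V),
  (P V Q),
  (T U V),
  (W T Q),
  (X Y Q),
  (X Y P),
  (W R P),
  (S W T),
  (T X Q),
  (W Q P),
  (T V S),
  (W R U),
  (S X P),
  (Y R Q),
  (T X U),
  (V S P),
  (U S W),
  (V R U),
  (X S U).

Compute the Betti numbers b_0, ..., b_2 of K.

Take the total order P < Q < R < S < T < U < V < W < X < Y on the vertex set. Then K (dimension 2) consists of the simplices:

  0-simplices (10): P, Q, R, S, T, U, V, W, X, Y
  1-simplices (30): PQ, PR, PS, PV, PW, PX, PY, QR, QT, QV, QW, QX, QY, RU, RV, RW, RY, ST, SU, SV, SW, SX, TU, TV, TW, TX, UV, UW, UX, XY
  2-simplices (20): PQV, PQW, PRW, PRY, PSV, PSX, PXY, QRV, QRY, QTW, QTX, QXY, RUV, RUW, STV, STW, SUW, SUX, TUV, TUX

so the chain groups are C_0 ≅ Z^10, C_1 ≅ Z^30, C_2 ≅ Z^20.

The boundary map ∂_1: C_1 → C_0 maps an edge to its endpoints' difference, ∂[p,q] = q − p.
As a 10×30 matrix over Z this has rank 9, with invariant factors (1,1,1,1,1,1,1,1,1).

The boundary map ∂_2: C_2 → C_1 maps a triangle to the signed sum of its edges. For instance
  ∂PQW = QW − PW + PQ,
  ∂PRW = RW − PW + PR.
As a 30×20 matrix over Z this has rank 20, with invariant factors (1,1,1,1,1,1,1,1,1,1,1,1,1,1,1,1,1,1,1,2).

From H_k ≅ ker(∂_k) / im(∂_{k+1}) we obtain:

  H_0: rank C_0 − rank ∂_1 = 10 − 9 = 1, and the invariant factors of ∂_1 are all 1, so H_0 = Z.
  H_1: rank ker ∂_1 − rank ∂_2 = (30 − 9) − 20 = 1, and ∂_2 has invariant factor 2 > 1, so H_1 = Z ⊕ Z_2.
  H_2: rank ker ∂_2 − rank ∂_3 = (20 − 20) − 0 = 0, and there is no ∂_3, so H_2 = 0.

Hence the Betti numbers are b_0 = 1, b_1 = 1, b_2 = 0.

b_0 = 1, b_1 = 1, b_2 = 0.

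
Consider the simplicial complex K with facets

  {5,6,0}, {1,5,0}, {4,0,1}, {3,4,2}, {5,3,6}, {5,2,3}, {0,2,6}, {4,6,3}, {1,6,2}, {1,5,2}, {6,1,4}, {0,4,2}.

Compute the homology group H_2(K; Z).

K has 7 vertices, 18 edges, 12 triangles.
rank ∂_2 = 12, rank ∂_3 = 0 ⇒ b_2 = 12 − 12 − 0 = 0. So H_2 = 0.

H_2 ≅ 0.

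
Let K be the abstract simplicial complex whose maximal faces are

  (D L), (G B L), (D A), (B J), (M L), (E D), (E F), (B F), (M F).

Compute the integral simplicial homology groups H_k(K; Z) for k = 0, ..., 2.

H_0 ≅ Z,  H_1 ≅ Z^2,  H_2 = 0.

Fix the vertex order A < B < D < E < F < G < J < L < M and write every simplex with vertices in increasing order. Then dim K = 2 and the simplices of K are:

  0-simplices (9): A, B, D, E, F, G, J, L, M
  1-simplices (11): AD, BF, BG, BJ, BL, DE, DL, EF, FM, GL, LM
  2-simplices (1): BGL

giving chain groups C_0 ≅ Z^9, C_1 ≅ Z^11, C_2 ≅ Z^1.

Boundary ∂_1: C_1 → C_0 is given by ∂[p,q] = [q] − [p].
As a 9×11 matrix over Z this has rank 8, with invariant factors (1,1,1,1,1,1,1,1).

Boundary ∂_2: C_2 → C_1 sends each 2-simplex [p,q,r] to [q,r] − [p,r] + [p,q]. For instance
  ∂BGL = GL − BL + BG.
The resulting 11×1 matrix has rank 1, and its Smith normal form has invariant factors (1).

Now H_k = ker ∂_k / im ∂_{k+1}, so:

  H_0: rank C_0 − rank ∂_1 = 9 − 8 = 1, and the invariant factors of ∂_1 are all 1, so H_0 = Z.
  H_1: rank ker ∂_1 − rank ∂_2 = (11 − 8) − 1 = 2, and the invariant factors of ∂_2 are all 1, so H_1 = Z^2.
  H_2: rank ker ∂_2 − rank ∂_3 = (1 − 1) − 0 = 0, and there is no ∂_3, so H_2 = 0.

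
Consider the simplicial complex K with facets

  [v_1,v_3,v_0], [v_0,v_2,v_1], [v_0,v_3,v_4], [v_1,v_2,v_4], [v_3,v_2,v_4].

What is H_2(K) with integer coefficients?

H_2 ≅ 0.

We work with the vertex ordering v_0 < v_1 < v_2 < v_3 < v_4. The simplices of K, each written with vertices in increasing order, are:

  0-simplices (5): [v_0], [v_1], [v_2], [v_3], [v_4]
  1-simplices (10): [v_0,v_1], [v_0,v_2], [v_0,v_3], [v_0,v_4], [v_1,v_2], [v_1,v_3], [v_1,v_4], [v_2,v_3], [v_2,v_4], [v_3,v_4]
  2-simplices (5): [v_0,v_1,v_2], [v_0,v_1,v_3], [v_0,v_3,v_4], [v_1,v_2,v_4], [v_2,v_3,v_4]

Hence C_0 ≅ Z^5, C_1 ≅ Z^10, C_2 ≅ Z^5.

The boundary map ∂_1: C_1 → C_0 is given by ∂[p,q] = [q] − [p].
The 5×10 boundary matrix has rank 4 and Smith normal form diag(1,1,1,1).

Boundary ∂_2: C_2 → C_1 acts by ∂[p,q,r] = [q,r] − [p,r] + [p,q]. For instance
  ∂[v_1,v_2,v_4] = [v_2,v_4] − [v_1,v_4] + [v_1,v_2],
  ∂[v_0,v_1,v_2] = [v_1,v_2] − [v_0,v_2] + [v_0,v_1].
The 10×5 boundary matrix has rank 5 and Smith normal form diag(1,1,1,1,1).

Computing H_k = (kernel of ∂_k) / (image of ∂_{k+1}):

  H_2: rank ker ∂_2 − rank ∂_3 = (5 − 5) − 0 = 0, and there is no ∂_3, so H_2 ≅ 0.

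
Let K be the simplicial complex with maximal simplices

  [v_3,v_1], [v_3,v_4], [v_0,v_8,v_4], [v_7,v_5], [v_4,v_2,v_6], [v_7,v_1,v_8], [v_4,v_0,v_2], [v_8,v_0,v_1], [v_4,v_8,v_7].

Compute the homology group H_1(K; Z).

Take the total order v_0 < v_1 < v_2 < v_3 < v_4 < v_5 < v_6 < v_7 < v_8 on the vertex set. Then K (dimension 2) consists of the simplices:

  0-simplices (9): [v_0], [v_1], [v_2], [v_3], [v_4], [v_5], [v_6], [v_7], [v_8]
  1-simplices (15): (15 of them)
  2-simplices (6): [v_0,v_1,v_8], [v_0,v_2,v_4], [v_0,v_4,v_8], [v_1,v_7,v_8], [v_2,v_4,v_6], [v_4,v_7,v_8]

Hence C_0 ≅ Z^9, C_1 ≅ Z^15, C_2 ≅ Z^6.

The boundary map ∂_1: C_1 → C_0 sends each edge [p,q] (with p < q) to q − p.
This gives a 9×15 integer matrix of rank 8; reducing to Smith normal form yields diagonal entries (1,1,1,1,1,1,1,1).

∂_2: C_2 → C_1 acts by ∂[p,q,r] = [q,r] − [p,r] + [p,q]. For instance
  ∂[v_0,v_1,v_8] = [v_1,v_8] − [v_0,v_8] + [v_0,v_1],
  ∂[v_0,v_2,v_4] = [v_2,v_4] − [v_0,v_4] + [v_0,v_2].
The 15×6 boundary matrix has rank 6 and Smith normal form diag(1,1,1,1,1,1).

From H_k ≅ ker(∂_k) / im(∂_{k+1}) we obtain:

  H_1: rank ker ∂_1 − rank ∂_2 = (15 − 8) − 6 = 1, and the invariant factors of ∂_2 are all 1, so H_1 = Z.

H_1 ≅ Z.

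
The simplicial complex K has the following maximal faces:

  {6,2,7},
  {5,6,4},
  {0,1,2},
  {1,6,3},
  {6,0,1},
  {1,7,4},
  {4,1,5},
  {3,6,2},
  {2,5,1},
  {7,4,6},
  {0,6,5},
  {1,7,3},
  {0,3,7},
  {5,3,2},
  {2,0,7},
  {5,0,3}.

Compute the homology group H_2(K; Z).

K has 8 vertices, 24 edges, 16 triangles.
rank ∂_2 = 15, rank ∂_3 = 0 ⇒ b_2 = 16 − 15 − 0 = 1. So H_2 ≅ Z.

H_2 ≅ Z.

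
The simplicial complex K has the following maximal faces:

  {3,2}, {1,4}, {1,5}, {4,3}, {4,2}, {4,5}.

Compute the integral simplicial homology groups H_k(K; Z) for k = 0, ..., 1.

K has 5 vertices, 6 edges.
rank ∂_0 = 0, rank ∂_1 = 4 ⇒ b_0 = 5 − 0 − 4 = 1; all invariant factors of ∂_1 are 1 so no torsion. So H_0 ≅ Z.
rank ∂_1 = 4, rank ∂_2 = 0 ⇒ b_1 = 6 − 4 − 0 = 2. So H_1 ≅ Z^2.

H_0 = Z,  H_1 = Z^2.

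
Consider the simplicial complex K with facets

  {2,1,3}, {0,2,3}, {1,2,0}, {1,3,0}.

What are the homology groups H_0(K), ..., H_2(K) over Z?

We work with the vertex ordering 0 < 1 < 2 < 3. The simplices of K, each written with vertices in increasing order, are:

  0-simplices (4): [0], [1], [2], [3]
  1-simplices (6): [0,1], [0,2], [0,3], [1,2], [1,3], [2,3]
  2-simplices (4): [0,1,2], [0,1,3], [0,2,3], [1,2,3]

so the chain groups are C_0 ≅ Z^4, C_1 ≅ Z^6, C_2 ≅ Z^4.

∂_1: C_1 → C_0 maps an edge to its endpoints' difference, ∂[p,q] = q − p. For instance
  ∂[0,2] = [2] − [0].
As a 4×6 matrix over Z this has rank 3, with invariant factors (1,1,1).

∂_2: C_2 → C_1 sends each 2-simplex [p,q,r] to [q,r] − [p,r] + [p,q]. For instance
  ∂[0,1,2] = [1,2] − [0,2] + [0,1],
  ∂[0,1,3] = [1,3] − [0,3] + [0,1].
This gives a 6×4 integer matrix of rank 3; reducing to Smith normal form yields diagonal entries (1,1,1).

Now H_k = ker ∂_k / im ∂_{k+1}, so:

  H_0: rank C_0 − rank ∂_1 = 4 − 3 = 1, and the invariant factors of ∂_1 are all 1, so H_0 = Z.
  H_1: rank ker ∂_1 − rank ∂_2 = (6 − 3) − 3 = 0, and the invariant factors of ∂_2 are all 1, so H_1 = 0.
  H_2: rank ker ∂_2 − rank ∂_3 = (4 − 3) − 0 = 1, and there is no ∂_3, so H_2 = Z.

H_0 ≅ Z,  H_1 = 0,  H_2 ≅ Z.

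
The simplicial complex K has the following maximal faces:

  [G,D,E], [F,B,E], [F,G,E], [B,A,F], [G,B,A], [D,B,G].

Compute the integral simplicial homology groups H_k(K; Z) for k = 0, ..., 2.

H_0 ≅ Z,  H_1 ≅ Z,  H_2 = 0.

K has 6 vertices, 12 edges, 6 triangles.
rank ∂_0 = 0, rank ∂_1 = 5 ⇒ b_0 = 6 − 0 − 5 = 1; all invariant factors of ∂_1 are 1 so no torsion. So H_0 ≅ Z.
rank ∂_1 = 5, rank ∂_2 = 6 ⇒ b_1 = 12 − 5 − 6 = 1; all invariant factors of ∂_2 are 1 so no torsion. So H_1 ≅ Z.
rank ∂_2 = 6, rank ∂_3 = 0 ⇒ b_2 = 6 − 6 − 0 = 0. So H_2 ≅ 0.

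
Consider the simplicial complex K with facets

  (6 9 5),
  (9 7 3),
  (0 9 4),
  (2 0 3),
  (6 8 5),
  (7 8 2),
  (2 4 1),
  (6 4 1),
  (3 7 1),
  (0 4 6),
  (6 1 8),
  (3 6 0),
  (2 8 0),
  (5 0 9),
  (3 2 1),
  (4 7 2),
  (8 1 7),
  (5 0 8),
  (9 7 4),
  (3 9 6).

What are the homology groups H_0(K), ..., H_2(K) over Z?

H_0 = Z,  H_1 = Z ⊕ Z/2,  H_2 = 0.

Order the vertices as 0 < 1 < 2 < 3 < 4 < 5 < 6 < 7 < 8 < 9. Listing each simplex with vertices in this order, K has dimension 2 with simplices:

  0-simplices (10): [0], [1], [2], [3], [4], [5], [6], [7], [8], [9]
  1-simplices (30): (30 of them)
  2-simplices (20): (20 of them)

giving chain groups C_0 ≅ Z^10, C_1 ≅ Z^30, C_2 ≅ Z^20.

The boundary map ∂_1: C_1 → C_0 maps an edge to its endpoints' difference, ∂[p,q] = q − p. For instance
  ∂[0,5] = [5] − [0].
This gives a 10×30 integer matrix of rank 9; reducing to Smith normal form yields diagonal entries (1,1,1,1,1,1,1,1,1).

The boundary map ∂_2: C_2 → C_1 maps a triangle to the signed sum of its edges. For instance
  ∂[0,4,9] = [4,9] − [0,9] + [0,4],
  ∂[2,7,8] = [7,8] − [2,8] + [2,7].
This gives a 30×20 integer matrix of rank 20; reducing to Smith normal form yields diagonal entries (1,1,1,1,1,1,1,1,1,1,1,1,1,1,1,1,1,1,1,2).

From H_k ≅ ker(∂_k) / im(∂_{k+1}) we obtain:

  H_0: rank C_0 − rank ∂_1 = 10 − 9 = 1, and the invariant factors of ∂_1 are all 1, so H_0 = Z.
  H_1: rank ker ∂_1 − rank ∂_2 = (30 − 9) − 20 = 1, and ∂_2 has invariant factor 2 > 1, so H_1 = Z ⊕ Z/2.
  H_2: rank ker ∂_2 − rank ∂_3 = (20 − 20) − 0 = 0, and there is no ∂_3, so H_2 = 0.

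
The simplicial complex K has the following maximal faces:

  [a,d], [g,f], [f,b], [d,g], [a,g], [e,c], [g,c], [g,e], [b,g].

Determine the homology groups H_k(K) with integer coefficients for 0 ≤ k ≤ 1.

We work with the vertex ordering a < b < c < d < e < f < g. The simplices of K, each written with vertices in increasing order, are:

  0-simplices (7): a, b, c, d, e, f, g
  1-simplices (9): ad, ag, bf, bg, ce, cg, dg, eg, fg

Hence C_0 ≅ Z^7, C_1 ≅ Z^9.

∂_1: C_1 → C_0 maps an edge to its endpoints' difference, ∂[p,q] = q − p. For instance
  ∂dg = g − d.
As a 7×9 matrix over Z this has rank 6, with invariant factors (1,1,1,1,1,1).

Computing H_k = (kernel of ∂_k) / (image of ∂_{k+1}):

  H_0: rank C_0 − rank ∂_1 = 7 − 6 = 1, and the invariant factors of ∂_1 are all 1, so H_0 ≅ Z.
  H_1: rank ker ∂_1 − rank ∂_2 = (9 − 6) − 0 = 3, and there is no ∂_2, so H_1 ≅ Z^3.

H_0 ≅ Z,  H_1 ≅ Z^3.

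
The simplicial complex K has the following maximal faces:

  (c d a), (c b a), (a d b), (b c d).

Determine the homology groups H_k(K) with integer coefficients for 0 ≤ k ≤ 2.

H_0 = Z,  H_1 = 0,  H_2 = Z.

Order the vertices as a < b < c < d. Listing each simplex with vertices in this order, K has dimension 2 with simplices:

  0-simplices (4): a, b, c, d
  1-simplices (6): ab, ac, ad, bc, bd, cd
  2-simplices (4): abc, abd, acd, bcd

so the chain groups are C_0 ≅ Z^4, C_1 ≅ Z^6, C_2 ≅ Z^4.

Boundary ∂_1: C_1 → C_0 maps an edge to its endpoints' difference, ∂[p,q] = q − p. For instance
  ∂ab = b − a.
This gives a 4×6 integer matrix of rank 3; reducing to Smith normal form yields diagonal entries (1,1,1).

Boundary ∂_2: C_2 → C_1 sends each 2-simplex [p,q,r] to [q,r] − [p,r] + [p,q]. For instance
  ∂abd = bd − ad + ab,
  ∂abc = bc − ac + ab.
This gives a 6×4 integer matrix of rank 3; reducing to Smith normal form yields diagonal entries (1,1,1).

From H_k ≅ ker(∂_k) / im(∂_{k+1}) we obtain:

  H_0: rank C_0 − rank ∂_1 = 4 − 3 = 1, and the invariant factors of ∂_1 are all 1, so H_0 = Z.
  H_1: rank ker ∂_1 − rank ∂_2 = (6 − 3) − 3 = 0, and the invariant factors of ∂_2 are all 1, so H_1 = 0.
  H_2: rank ker ∂_2 − rank ∂_3 = (4 − 3) − 0 = 1, and there is no ∂_3, so H_2 = Z.

(K is a triangulation of the 2-sphere S^2.)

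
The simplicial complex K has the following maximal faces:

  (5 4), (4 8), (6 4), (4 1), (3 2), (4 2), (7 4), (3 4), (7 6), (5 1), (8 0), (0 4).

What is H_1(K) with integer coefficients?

Fix the vertex order 0 < 1 < 2 < 3 < 4 < 5 < 6 < 7 < 8 and write every simplex with vertices in increasing order. Then dim K = 1 and the simplices of K are:

  0-simplices (9): [0], [1], [2], [3], [4], [5], [6], [7], [8]
  1-simplices (12): [0,4], [0,8], [1,4], [1,5], [2,3], [2,4], [3,4], [4,5], [4,6], [4,7], [4,8], [6,7]

so the chain groups are C_0 ≅ Z^9, C_1 ≅ Z^12.

∂_1: C_1 → C_0 sends each edge [p,q] (with p < q) to q − p. For instance
  ∂[2,4] = [4] − [2].
As a 9×12 matrix over Z this has rank 8, with invariant factors (1,1,1,1,1,1,1,1).

Now H_k = ker ∂_k / im ∂_{k+1}, so:

  H_1: rank ker ∂_1 − rank ∂_2 = (12 − 8) − 0 = 4, and there is no ∂_2, so H_1 ≅ Z^4.

H_1 ≅ Z^4.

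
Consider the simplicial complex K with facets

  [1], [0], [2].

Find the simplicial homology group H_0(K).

H_0 ≅ Z^3.

Order the vertices as 0 < 1 < 2. Listing each simplex with vertices in this order, K has dimension 0 with simplices:

  0-simplices (3): [0], [1], [2]

Hence C_0 ≅ Z^3.

From H_k ≅ ker(∂_k) / im(∂_{k+1}) we obtain:

  H_0: rank C_0 − rank ∂_1 = 3 − 0 = 3, and there is no ∂_1, so H_0 = Z^3.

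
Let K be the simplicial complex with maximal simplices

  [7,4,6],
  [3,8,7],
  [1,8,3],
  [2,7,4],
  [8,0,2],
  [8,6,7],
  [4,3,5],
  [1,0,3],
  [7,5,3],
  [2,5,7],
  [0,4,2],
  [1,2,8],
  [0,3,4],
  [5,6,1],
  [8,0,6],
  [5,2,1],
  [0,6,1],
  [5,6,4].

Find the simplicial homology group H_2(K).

We work with the vertex ordering 0 < 1 < 2 < 3 < 4 < 5 < 6 < 7 < 8. The simplices of K, each written with vertices in increasing order, are:

  0-simplices (9): [0], [1], [2], [3], [4], [5], [6], [7], [8]
  1-simplices (27): (27 of them)
  2-simplices (18): [0,1,3], [0,1,6], [0,2,4], [0,2,8], [0,3,4], [0,6,8], [1,2,5], [1,2,8], [1,3,8], [1,5,6], [2,4,7], [2,5,7], [3,4,5], [3,5,7], [3,7,8], [4,5,6], [4,6,7], [6,7,8]

so the chain groups are C_0 ≅ Z^9, C_1 ≅ Z^27, C_2 ≅ Z^18.

∂_1: C_1 → C_0 is given by ∂[p,q] = [q] − [p]. For instance
  ∂[5,7] = [7] − [5].
As a 9×27 matrix over Z this has rank 8, with invariant factors (1,1,1,1,1,1,1,1).

∂_2: C_2 → C_1 acts by ∂[p,q,r] = [q,r] − [p,r] + [p,q]. For instance
  ∂[0,2,8] = [2,8] − [0,8] + [0,2],
  ∂[2,4,7] = [4,7] − [2,7] + [2,4].
As a 27×18 matrix over Z this has rank 18, with invariant factors (1,1,1,1,1,1,1,1,1,1,1,1,1,1,1,1,1,2).

Now H_k = ker ∂_k / im ∂_{k+1}, so:

  H_2: rank ker ∂_2 − rank ∂_3 = (18 − 18) − 0 = 0, and there is no ∂_3, so H_2 = 0.

H_2 ≅ 0.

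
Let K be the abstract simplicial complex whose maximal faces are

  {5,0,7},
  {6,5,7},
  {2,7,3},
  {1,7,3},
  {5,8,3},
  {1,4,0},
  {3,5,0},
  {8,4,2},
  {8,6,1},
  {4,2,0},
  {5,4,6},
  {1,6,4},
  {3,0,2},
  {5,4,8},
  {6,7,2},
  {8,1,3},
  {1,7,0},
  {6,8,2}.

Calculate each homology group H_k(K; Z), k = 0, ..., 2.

H_0 = Z,  H_1 = Z ⊕ Z/2,  H_2 = 0.

K has 9 vertices, 27 edges, 18 triangles.
rank ∂_0 = 0, rank ∂_1 = 8 ⇒ b_0 = 9 − 0 − 8 = 1; all invariant factors of ∂_1 are 1 so no torsion. So H_0 ≅ Z.
rank ∂_1 = 8, rank ∂_2 = 18 ⇒ b_1 = 27 − 8 − 18 = 1; ∂_2 has invariant factor(s) [2] giving torsion. So H_1 ≅ Z ⊕ Z/2.
rank ∂_2 = 18, rank ∂_3 = 0 ⇒ b_2 = 18 − 18 − 0 = 0. So H_2 ≅ 0.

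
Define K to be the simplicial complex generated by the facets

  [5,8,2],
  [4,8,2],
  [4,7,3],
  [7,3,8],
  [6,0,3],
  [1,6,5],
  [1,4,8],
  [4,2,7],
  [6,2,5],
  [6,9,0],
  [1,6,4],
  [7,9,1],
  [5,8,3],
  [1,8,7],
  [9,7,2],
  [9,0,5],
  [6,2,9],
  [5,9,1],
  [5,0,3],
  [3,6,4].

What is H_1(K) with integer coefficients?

We work with the vertex ordering 0 < 1 < 2 < 3 < 4 < 5 < 6 < 7 < 8 < 9. The simplices of K, each written with vertices in increasing order, are:

  0-simplices (10): [0], [1], [2], [3], [4], [5], [6], [7], [8], [9]
  1-simplices (30): (30 of them)
  2-simplices (20): (20 of them)

so the chain groups are C_0 ≅ Z^10, C_1 ≅ Z^30, C_2 ≅ Z^20.

Boundary ∂_1: C_1 → C_0 is given by ∂[p,q] = [q] − [p].
As a 10×30 matrix over Z this has rank 9, with invariant factors (1,1,1,1,1,1,1,1,1).

The boundary map ∂_2: C_2 → C_1 maps a triangle to the signed sum of its edges. For instance
  ∂[1,5,6] = [5,6] − [1,6] + [1,5],
  ∂[1,4,6] = [4,6] − [1,6] + [1,4].
The 30×20 boundary matrix has rank 20 and Smith normal form diag(1,1,1,1,1,1,1,1,1,1,1,1,1,1,1,1,1,1,1,2).

Computing H_k = (kernel of ∂_k) / (image of ∂_{k+1}):

  H_1: rank ker ∂_1 − rank ∂_2 = (30 − 9) − 20 = 1, and ∂_2 has invariant factor 2 > 1, so H_1 = Z × Z/2.

(K is a triangulation of the Klein bottle.)

H_1 = Z × Z/2.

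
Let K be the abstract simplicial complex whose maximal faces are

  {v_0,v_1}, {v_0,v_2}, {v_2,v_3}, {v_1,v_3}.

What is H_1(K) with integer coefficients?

Fix the vertex order v_0 < v_1 < v_2 < v_3 and write every simplex with vertices in increasing order. Then dim K = 1 and the simplices of K are:

  0-simplices (4): [v_0], [v_1], [v_2], [v_3]
  1-simplices (4): [v_0,v_1], [v_0,v_2], [v_1,v_3], [v_2,v_3]

Hence C_0 ≅ Z^4, C_1 ≅ Z^4.

The boundary map ∂_1: C_1 → C_0 is given by ∂[p,q] = [q] − [p].
This gives a 4×4 integer matrix of rank 3; reducing to Smith normal form yields diagonal entries (1,1,1).

Reading off H_k = ker ∂_k / im ∂_{k+1}:

  H_1: rank ker ∂_1 − rank ∂_2 = (4 − 3) − 0 = 1, and there is no ∂_2, so H_1 = Z.

H_1 = Z.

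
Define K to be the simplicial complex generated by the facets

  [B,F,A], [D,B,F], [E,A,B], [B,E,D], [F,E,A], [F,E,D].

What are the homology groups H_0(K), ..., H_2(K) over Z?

Take the total order A < B < D < E < F on the vertex set. Then K (dimension 2) consists of the simplices:

  0-simplices (5): A, B, D, E, F
  1-simplices (9): AB, AE, AF, BD, BE, BF, DE, DF, EF
  2-simplices (6): ABE, ABF, AEF, BDE, BDF, DEF

giving chain groups C_0 ≅ Z^5, C_1 ≅ Z^9, C_2 ≅ Z^6.

The boundary map ∂_1: C_1 → C_0 maps an edge to its endpoints' difference, ∂[p,q] = q − p. For instance
  ∂AB = B − A.
As a 5×9 matrix over Z this has rank 4, with invariant factors (1,1,1,1).

Boundary ∂_2: C_2 → C_1 maps a triangle to the signed sum of its edges. For instance
  ∂BDF = DF − BF + BD,
  ∂ABF = BF − AF + AB.
This gives a 9×6 integer matrix of rank 5; reducing to Smith normal form yields diagonal entries (1,1,1,1,1).

From H_k ≅ ker(∂_k) / im(∂_{k+1}) we obtain:

  H_0: rank C_0 − rank ∂_1 = 5 − 4 = 1, and the invariant factors of ∂_1 are all 1, so H_0 ≅ Z.
  H_1: rank ker ∂_1 − rank ∂_2 = (9 − 4) − 5 = 0, and the invariant factors of ∂_2 are all 1, so H_1 ≅ 0.
  H_2: rank ker ∂_2 − rank ∂_3 = (6 − 5) − 0 = 1, and there is no ∂_3, so H_2 ≅ Z.

H_0 ≅ Z,  H_1 = 0,  H_2 ≅ Z.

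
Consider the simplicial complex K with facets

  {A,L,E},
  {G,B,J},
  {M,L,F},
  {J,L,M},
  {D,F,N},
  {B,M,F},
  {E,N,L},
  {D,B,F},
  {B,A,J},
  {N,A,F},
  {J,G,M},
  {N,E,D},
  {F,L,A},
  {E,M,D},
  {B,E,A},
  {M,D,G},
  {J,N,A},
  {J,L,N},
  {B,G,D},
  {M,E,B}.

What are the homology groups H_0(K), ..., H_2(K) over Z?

We work with the vertex ordering A < B < D < E < F < G < J < L < M < N. The simplices of K, each written with vertices in increasing order, are:

  0-simplices (10): A, B, D, E, F, G, J, L, M, N
  1-simplices (30): AB, AE, AF, AJ, AL, AN, BD, BE, BF, BG, BJ, BM, DE, DF, DG, DM, DN, EL, EM, EN, FL, FM, FN, GJ, GM, JL, JM, JN, LM, LN
  2-simplices (20): ABE, ABJ, AEL, AFL, AFN, AJN, BDF, BDG, BEM, BFM, BGJ, DEM, DEN, DFN, DGM, ELN, FLM, GJM, JLM, JLN

Hence C_0 ≅ Z^10, C_1 ≅ Z^30, C_2 ≅ Z^20.

The boundary map ∂_1: C_1 → C_0 sends each edge [p,q] (with p < q) to q − p. For instance
  ∂BM = M − B.
The 10×30 boundary matrix has rank 9 and Smith normal form diag(1,1,1,1,1,1,1,1,1).

The boundary map ∂_2: C_2 → C_1 acts by ∂[p,q,r] = [q,r] − [p,r] + [p,q]. For instance
  ∂GJM = JM − GM + GJ,
  ∂BGJ = GJ − BJ + BG.
As a 30×20 matrix over Z this has rank 20, with invariant factors (1,1,1,1,1,1,1,1,1,1,1,1,1,1,1,1,1,1,1,2).

Reading off H_k = ker ∂_k / im ∂_{k+1}:

  H_0: rank C_0 − rank ∂_1 = 10 − 9 = 1, and the invariant factors of ∂_1 are all 1, so H_0 = Z.
  H_1: rank ker ∂_1 − rank ∂_2 = (30 − 9) − 20 = 1, and ∂_2 has invariant factor 2 > 1, so H_1 = Z ⊕ Z/2Z.
  H_2: rank ker ∂_2 − rank ∂_3 = (20 − 20) − 0 = 0, and there is no ∂_3, so H_2 = 0.

As a check, the Euler characteristic is 10 − 30 + 20 = 0, which agrees with 1 − 1 + 0 = 0.

H_0 ≅ Z,  H_1 ≅ Z ⊕ Z/2Z,  H_2 = 0.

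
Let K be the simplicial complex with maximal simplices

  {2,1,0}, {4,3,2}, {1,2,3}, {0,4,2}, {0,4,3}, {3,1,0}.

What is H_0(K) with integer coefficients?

We work with the vertex ordering 0 < 1 < 2 < 3 < 4. The simplices of K, each written with vertices in increasing order, are:

  0-simplices (5): [0], [1], [2], [3], [4]
  1-simplices (9): [0,1], [0,2], [0,3], [0,4], [1,2], [1,3], [2,3], [2,4], [3,4]
  2-simplices (6): [0,1,2], [0,1,3], [0,2,4], [0,3,4], [1,2,3], [2,3,4]

Hence C_0 ≅ Z^5, C_1 ≅ Z^9, C_2 ≅ Z^6.

The boundary map ∂_1: C_1 → C_0 is given by ∂[p,q] = [q] − [p].
The resulting 5×9 matrix has rank 4, and its Smith normal form has invariant factors (1,1,1,1).

∂_2: C_2 → C_1 sends each 2-simplex [p,q,r] to [q,r] − [p,r] + [p,q]. For instance
  ∂[1,2,3] = [2,3] − [1,3] + [1,2],
  ∂[0,1,3] = [1,3] − [0,3] + [0,1].
This gives a 9×6 integer matrix of rank 5; reducing to Smith normal form yields diagonal entries (1,1,1,1,1).

Reading off H_k = ker ∂_k / im ∂_{k+1}:

  H_0: rank C_0 − rank ∂_1 = 5 − 4 = 1, and the invariant factors of ∂_1 are all 1, so H_0 = Z.

(K is a triangulation of the 2-sphere S^2.)

H_0 ≅ Z.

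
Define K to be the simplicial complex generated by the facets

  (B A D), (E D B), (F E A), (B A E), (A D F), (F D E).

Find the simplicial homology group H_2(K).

Fix the vertex order A < B < D < E < F and write every simplex with vertices in increasing order. Then dim K = 2 and the simplices of K are:

  0-simplices (5): A, B, D, E, F
  1-simplices (9): AB, AD, AE, AF, BD, BE, DE, DF, EF
  2-simplices (6): ABD, ABE, ADF, AEF, BDE, DEF

so the chain groups are C_0 ≅ Z^5, C_1 ≅ Z^9, C_2 ≅ Z^6.

Boundary ∂_1: C_1 → C_0 sends each edge [p,q] (with p < q) to q − p.
The resulting 5×9 matrix has rank 4, and its Smith normal form has invariant factors (1,1,1,1).

The boundary map ∂_2: C_2 → C_1 sends each 2-simplex [p,q,r] to [q,r] − [p,r] + [p,q]. For instance
  ∂DEF = EF − DF + DE,
  ∂BDE = DE − BE + BD.
The resulting 9×6 matrix has rank 5, and its Smith normal form has invariant factors (1,1,1,1,1).

From H_k ≅ ker(∂_k) / im(∂_{k+1}) we obtain:

  H_2: rank ker ∂_2 − rank ∂_3 = (6 − 5) − 0 = 1, and there is no ∂_3, so H_2 = Z.

(K is a triangulation of the 2-sphere S^2.)

H_2 ≅ Z.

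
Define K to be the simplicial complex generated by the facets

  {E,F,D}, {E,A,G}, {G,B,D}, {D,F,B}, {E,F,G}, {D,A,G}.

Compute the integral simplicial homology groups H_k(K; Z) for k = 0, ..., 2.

H_0 ≅ Z,  H_1 ≅ Z,  H_2 = 0.

Fix the vertex order A < B < D < E < F < G and write every simplex with vertices in increasing order. Then dim K = 2 and the simplices of K are:

  0-simplices (6): A, B, D, E, F, G
  1-simplices (12): AD, AE, AG, BD, BF, BG, DE, DF, DG, EF, EG, FG
  2-simplices (6): ADG, AEG, BDF, BDG, DEF, EFG

Hence C_0 ≅ Z^6, C_1 ≅ Z^12, C_2 ≅ Z^6.

The boundary map ∂_1: C_1 → C_0 maps an edge to its endpoints' difference, ∂[p,q] = q − p.
The resulting 6×12 matrix has rank 5, and its Smith normal form has invariant factors (1,1,1,1,1).

The boundary map ∂_2: C_2 → C_1 sends each 2-simplex [p,q,r] to [q,r] − [p,r] + [p,q]. For instance
  ∂BDF = DF − BF + BD,
  ∂DEF = EF − DF + DE.
The 12×6 boundary matrix has rank 6 and Smith normal form diag(1,1,1,1,1,1).

From H_k ≅ ker(∂_k) / im(∂_{k+1}) we obtain:

  H_0: rank C_0 − rank ∂_1 = 6 − 5 = 1, and the invariant factors of ∂_1 are all 1, so H_0 = Z.
  H_1: rank ker ∂_1 − rank ∂_2 = (12 − 5) − 6 = 1, and the invariant factors of ∂_2 are all 1, so H_1 = Z.
  H_2: rank ker ∂_2 − rank ∂_3 = (6 − 6) − 0 = 0, and there is no ∂_3, so H_2 = 0.

As a check, the Euler characteristic is 6 − 12 + 6 = 0, which agrees with 1 − 1 + 0 = 0.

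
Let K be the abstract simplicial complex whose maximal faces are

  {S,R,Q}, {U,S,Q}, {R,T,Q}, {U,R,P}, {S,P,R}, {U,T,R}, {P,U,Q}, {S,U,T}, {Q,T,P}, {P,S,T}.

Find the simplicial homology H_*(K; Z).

H_0 ≅ Z,  H_1 ≅ Z/2,  H_2 = 0.

Fix the vertex order P < Q < R < S < T < U and write every simplex with vertices in increasing order. Then dim K = 2 and the simplices of K are:

  0-simplices (6): P, Q, R, S, T, U
  1-simplices (15): PQ, PR, PS, PT, PU, QR, QS, QT, QU, RS, RT, RU, ST, SU, TU
  2-simplices (10): PQT, PQU, PRS, PRU, PST, QRS, QRT, QSU, RTU, STU

so the chain groups are C_0 ≅ Z^6, C_1 ≅ Z^15, C_2 ≅ Z^10.

Boundary ∂_1: C_1 → C_0 is given by ∂[p,q] = [q] − [p].
The resulting 6×15 matrix has rank 5, and its Smith normal form has invariant factors (1,1,1,1,1).

∂_2: C_2 → C_1 acts by ∂[p,q,r] = [q,r] − [p,r] + [p,q]. For instance
  ∂PRS = RS − PS + PR,
  ∂PQT = QT − PT + PQ.
The resulting 15×10 matrix has rank 10, and its Smith normal form has invariant factors (1,1,1,1,1,1,1,1,1,2).

Now H_k = ker ∂_k / im ∂_{k+1}, so:

  H_0: rank C_0 − rank ∂_1 = 6 − 5 = 1, and the invariant factors of ∂_1 are all 1, so H_0 = Z.
  H_1: rank ker ∂_1 − rank ∂_2 = (15 − 5) − 10 = 0, and ∂_2 has invariant factor 2 > 1, so H_1 = Z/2.
  H_2: rank ker ∂_2 − rank ∂_3 = (10 − 10) − 0 = 0, and there is no ∂_3, so H_2 = 0.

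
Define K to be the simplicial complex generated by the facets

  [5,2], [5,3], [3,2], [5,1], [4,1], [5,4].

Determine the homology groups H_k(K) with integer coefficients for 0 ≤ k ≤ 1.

Take the total order 1 < 2 < 3 < 4 < 5 on the vertex set. Then K (dimension 1) consists of the simplices:

  0-simplices (5): [1], [2], [3], [4], [5]
  1-simplices (6): [1,4], [1,5], [2,3], [2,5], [3,5], [4,5]

giving chain groups C_0 ≅ Z^5, C_1 ≅ Z^6.

Boundary ∂_1: C_1 → C_0 sends each edge [p,q] (with p < q) to q − p.
As a 5×6 matrix over Z this has rank 4, with invariant factors (1,1,1,1).

Reading off H_k = ker ∂_k / im ∂_{k+1}:

  H_0: rank C_0 − rank ∂_1 = 5 − 4 = 1, and the invariant factors of ∂_1 are all 1, so H_0 = Z.
  H_1: rank ker ∂_1 − rank ∂_2 = (6 − 4) − 0 = 2, and there is no ∂_2, so H_1 = Z^2.

As a check, the Euler characteristic is 5 − 6 = -1, which agrees with 1 − 2 = -1.

H_0 ≅ Z,  H_1 ≅ Z^2.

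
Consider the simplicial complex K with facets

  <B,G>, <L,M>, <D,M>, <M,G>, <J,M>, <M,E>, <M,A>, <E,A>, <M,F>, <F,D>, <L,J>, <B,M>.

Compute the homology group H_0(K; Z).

H_0 = Z.

We work with the vertex ordering A < B < D < E < F < G < J < L < M. The simplices of K, each written with vertices in increasing order, are:

  0-simplices (9): A, B, D, E, F, G, J, L, M
  1-simplices (12): AE, AM, BG, BM, DF, DM, EM, FM, GM, JL, JM, LM

so the chain groups are C_0 ≅ Z^9, C_1 ≅ Z^12.

The boundary map ∂_1: C_1 → C_0 is given by ∂[p,q] = [q] − [p].
The 9×12 boundary matrix has rank 8 and Smith normal form diag(1,1,1,1,1,1,1,1).

From H_k ≅ ker(∂_k) / im(∂_{k+1}) we obtain:

  H_0: rank C_0 − rank ∂_1 = 9 − 8 = 1, and the invariant factors of ∂_1 are all 1, so H_0 ≅ Z.

(K is a triangulation of a wedge of 4 circles.)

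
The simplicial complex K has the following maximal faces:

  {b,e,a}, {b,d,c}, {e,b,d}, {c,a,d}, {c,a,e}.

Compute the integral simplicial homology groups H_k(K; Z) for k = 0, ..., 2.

K has 5 vertices, 10 edges, 5 triangles.
rank ∂_0 = 0, rank ∂_1 = 4 ⇒ b_0 = 5 − 0 − 4 = 1; all invariant factors of ∂_1 are 1 so no torsion. So H_0 = Z.
rank ∂_1 = 4, rank ∂_2 = 5 ⇒ b_1 = 10 − 4 − 5 = 1; all invariant factors of ∂_2 are 1 so no torsion. So H_1 = Z.
rank ∂_2 = 5, rank ∂_3 = 0 ⇒ b_2 = 5 − 5 − 0 = 0. So H_2 = 0.

H_0 ≅ Z,  H_1 ≅ Z,  H_2 = 0.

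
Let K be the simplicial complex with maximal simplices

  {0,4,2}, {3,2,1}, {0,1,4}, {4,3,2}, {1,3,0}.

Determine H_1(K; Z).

H_1 = Z.

Fix the vertex order 0 < 1 < 2 < 3 < 4 and write every simplex with vertices in increasing order. Then dim K = 2 and the simplices of K are:

  0-simplices (5): [0], [1], [2], [3], [4]
  1-simplices (10): [0,1], [0,2], [0,3], [0,4], [1,2], [1,3], [1,4], [2,3], [2,4], [3,4]
  2-simplices (5): [0,1,3], [0,1,4], [0,2,4], [1,2,3], [2,3,4]

so the chain groups are C_0 ≅ Z^5, C_1 ≅ Z^10, C_2 ≅ Z^5.

The boundary map ∂_1: C_1 → C_0 sends each edge [p,q] (with p < q) to q − p.
The 5×10 boundary matrix has rank 4 and Smith normal form diag(1,1,1,1).

∂_2: C_2 → C_1 acts by ∂[p,q,r] = [q,r] − [p,r] + [p,q]. For instance
  ∂[1,2,3] = [2,3] − [1,3] + [1,2],
  ∂[0,1,3] = [1,3] − [0,3] + [0,1].
This gives a 10×5 integer matrix of rank 5; reducing to Smith normal form yields diagonal entries (1,1,1,1,1).

Computing H_k = (kernel of ∂_k) / (image of ∂_{k+1}):

  H_1: rank ker ∂_1 − rank ∂_2 = (10 − 4) − 5 = 1, and the invariant factors of ∂_2 are all 1, so H_1 = Z.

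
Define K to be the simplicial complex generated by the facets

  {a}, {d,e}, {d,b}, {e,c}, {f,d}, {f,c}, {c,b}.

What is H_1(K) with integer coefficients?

H_1 = Z^2.

Order the vertices as a < b < c < d < e < f. Listing each simplex with vertices in this order, K has dimension 1 with simplices:

  0-simplices (6): a, b, c, d, e, f
  1-simplices (6): bc, bd, ce, cf, de, df

giving chain groups C_0 ≅ Z^6, C_1 ≅ Z^6.

The boundary map ∂_1: C_1 → C_0 is given by ∂[p,q] = [q] − [p]. For instance
  ∂de = e − d.
The 6×6 boundary matrix has rank 4 and Smith normal form diag(1,1,1,1).

Now H_k = ker ∂_k / im ∂_{k+1}, so:

  H_1: rank ker ∂_1 − rank ∂_2 = (6 − 4) − 0 = 2, and there is no ∂_2, so H_1 = Z^2.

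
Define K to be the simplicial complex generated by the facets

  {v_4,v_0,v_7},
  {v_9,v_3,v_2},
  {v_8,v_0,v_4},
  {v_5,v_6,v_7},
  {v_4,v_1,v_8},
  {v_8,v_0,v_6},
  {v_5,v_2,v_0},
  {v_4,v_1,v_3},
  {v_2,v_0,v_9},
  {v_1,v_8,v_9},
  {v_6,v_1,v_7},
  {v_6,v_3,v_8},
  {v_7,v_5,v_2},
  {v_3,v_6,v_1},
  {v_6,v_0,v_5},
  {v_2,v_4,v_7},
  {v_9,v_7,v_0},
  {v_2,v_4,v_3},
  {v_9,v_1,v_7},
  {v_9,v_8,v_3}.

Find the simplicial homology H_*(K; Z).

Order the vertices as v_0 < v_1 < v_2 < v_3 < v_4 < v_5 < v_6 < v_7 < v_8 < v_9. Listing each simplex with vertices in this order, K has dimension 2 with simplices:

  0-simplices (10): [v_0], [v_1], [v_2], [v_3], [v_4], [v_5], [v_6], [v_7], [v_8], [v_9]
  1-simplices (30): (30 of them)
  2-simplices (20): (20 of them)

so the chain groups are C_0 ≅ Z^10, C_1 ≅ Z^30, C_2 ≅ Z^20.

∂_1: C_1 → C_0 is given by ∂[p,q] = [q] − [p]. For instance
  ∂[v_1,v_8] = [v_8] − [v_1].
This gives a 10×30 integer matrix of rank 9; reducing to Smith normal form yields diagonal entries (1,1,1,1,1,1,1,1,1).

Boundary ∂_2: C_2 → C_1 maps a triangle to the signed sum of its edges. For instance
  ∂[v_1,v_3,v_4] = [v_3,v_4] − [v_1,v_4] + [v_1,v_3],
  ∂[v_1,v_4,v_8] = [v_4,v_8] − [v_1,v_8] + [v_1,v_4].
As a 30×20 matrix over Z this has rank 20, with invariant factors (1,1,1,1,1,1,1,1,1,1,1,1,1,1,1,1,1,1,1,2).

From H_k ≅ ker(∂_k) / im(∂_{k+1}) we obtain:

  H_0: rank C_0 − rank ∂_1 = 10 − 9 = 1, and the invariant factors of ∂_1 are all 1, so H_0 = Z.
  H_1: rank ker ∂_1 − rank ∂_2 = (30 − 9) − 20 = 1, and ∂_2 has invariant factor 2 > 1, so H_1 = Z ⊕ Z/2Z.
  H_2: rank ker ∂_2 − rank ∂_3 = (20 − 20) − 0 = 0, and there is no ∂_3, so H_2 = 0.

H_0 ≅ Z,  H_1 ≅ Z ⊕ Z/2Z,  H_2 = 0.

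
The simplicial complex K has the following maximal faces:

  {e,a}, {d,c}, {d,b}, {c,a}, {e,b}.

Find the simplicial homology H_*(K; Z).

H_0 = Z,  H_1 = Z.

We work with the vertex ordering a < b < c < d < e. The simplices of K, each written with vertices in increasing order, are:

  0-simplices (5): a, b, c, d, e
  1-simplices (5): ac, ae, bd, be, cd

giving chain groups C_0 ≅ Z^5, C_1 ≅ Z^5.

∂_1: C_1 → C_0 is given by ∂[p,q] = [q] − [p]. For instance
  ∂ae = e − a.
The resulting 5×5 matrix has rank 4, and its Smith normal form has invariant factors (1,1,1,1).

Reading off H_k = ker ∂_k / im ∂_{k+1}:

  H_0: rank C_0 − rank ∂_1 = 5 − 4 = 1, and the invariant factors of ∂_1 are all 1, so H_0 = Z.
  H_1: rank ker ∂_1 − rank ∂_2 = (5 − 4) − 0 = 1, and there is no ∂_2, so H_1 = Z.

As a check, the Euler characteristic is 5 − 5 = 0, which agrees with 1 − 1 = 0.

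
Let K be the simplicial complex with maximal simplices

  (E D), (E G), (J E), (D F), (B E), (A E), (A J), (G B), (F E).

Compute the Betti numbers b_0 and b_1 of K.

b_0 = 1, b_1 = 3.

We work with the vertex ordering A < B < D < E < F < G < J. The simplices of K, each written with vertices in increasing order, are:

  0-simplices (7): A, B, D, E, F, G, J
  1-simplices (9): AE, AJ, BE, BG, DE, DF, EF, EG, EJ

Hence C_0 ≅ Z^7, C_1 ≅ Z^9.

The boundary map ∂_1: C_1 → C_0 maps an edge to its endpoints' difference, ∂[p,q] = q − p.
The 7×9 boundary matrix has rank 6 and Smith normal form diag(1,1,1,1,1,1).

Now H_k = ker ∂_k / im ∂_{k+1}, so:

  H_0: rank C_0 − rank ∂_1 = 7 − 6 = 1, and the invariant factors of ∂_1 are all 1, so H_0 ≅ Z.
  H_1: rank ker ∂_1 − rank ∂_2 = (9 − 6) − 0 = 3, and there is no ∂_2, so H_1 ≅ Z^3.

(K is a triangulation of a wedge of 3 circles.)

Hence the Betti numbers are b_0 = 1, b_1 = 3.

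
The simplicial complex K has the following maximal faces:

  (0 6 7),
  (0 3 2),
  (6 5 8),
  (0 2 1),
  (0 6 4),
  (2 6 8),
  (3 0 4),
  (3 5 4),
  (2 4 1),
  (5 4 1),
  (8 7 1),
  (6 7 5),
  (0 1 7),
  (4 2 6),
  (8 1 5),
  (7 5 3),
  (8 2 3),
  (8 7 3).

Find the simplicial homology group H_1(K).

H_1 = Z ⊕ Z_2.

Order the vertices as 0 < 1 < 2 < 3 < 4 < 5 < 6 < 7 < 8. Listing each simplex with vertices in this order, K has dimension 2 with simplices:

  0-simplices (9): [0], [1], [2], [3], [4], [5], [6], [7], [8]
  1-simplices (27): (27 of them)
  2-simplices (18): [0,1,2], [0,1,7], [0,2,3], [0,3,4], [0,4,6], [0,6,7], [1,2,4], [1,4,5], [1,5,8], [1,7,8], [2,3,8], [2,4,6], [2,6,8], [3,4,5], [3,5,7], [3,7,8], [5,6,7], [5,6,8]

Hence C_0 ≅ Z^9, C_1 ≅ Z^27, C_2 ≅ Z^18.

Boundary ∂_1: C_1 → C_0 maps an edge to its endpoints' difference, ∂[p,q] = q − p. For instance
  ∂[6,8] = [8] − [6].
This gives a 9×27 integer matrix of rank 8; reducing to Smith normal form yields diagonal entries (1,1,1,1,1,1,1,1).

Boundary ∂_2: C_2 → C_1 acts by ∂[p,q,r] = [q,r] − [p,r] + [p,q]. For instance
  ∂[5,6,8] = [6,8] − [5,8] + [5,6],
  ∂[0,1,7] = [1,7] − [0,7] + [0,1].
The 27×18 boundary matrix has rank 18 and Smith normal form diag(1,1,1,1,1,1,1,1,1,1,1,1,1,1,1,1,1,2).

Computing H_k = (kernel of ∂_k) / (image of ∂_{k+1}):

  H_1: rank ker ∂_1 − rank ∂_2 = (27 − 8) − 18 = 1, and ∂_2 has invariant factor 2 > 1, so H_1 = Z ⊕ Z_2.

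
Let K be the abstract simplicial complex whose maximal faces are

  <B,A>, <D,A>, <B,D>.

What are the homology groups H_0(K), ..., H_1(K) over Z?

H_0 ≅ Z,  H_1 ≅ Z.

We work with the vertex ordering A < B < D. The simplices of K, each written with vertices in increasing order, are:

  0-simplices (3): A, B, D
  1-simplices (3): AB, AD, BD

giving chain groups C_0 ≅ Z^3, C_1 ≅ Z^3.

Boundary ∂_1: C_1 → C_0 sends each edge [p,q] (with p < q) to q − p.
The 3×3 boundary matrix has rank 2 and Smith normal form diag(1,1).

Computing H_k = (kernel of ∂_k) / (image of ∂_{k+1}):

  H_0: rank C_0 − rank ∂_1 = 3 − 2 = 1, and the invariant factors of ∂_1 are all 1, so H_0 ≅ Z.
  H_1: rank ker ∂_1 − rank ∂_2 = (3 − 2) − 0 = 1, and there is no ∂_2, so H_1 ≅ Z.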